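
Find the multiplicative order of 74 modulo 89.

ord(74) | φ(89) = 89 − 1 = 88 = 2^3 · 11.
Divisors of 88: 1, 2, 4, 8, 11, 22, 44, 88.
Test each divisor d:
74^1 ≡ 74 (mod 89)
74^2 ≡ 47 (mod 89)
74^4 ≡ 73 (mod 89)
74^8 ≡ 78 (mod 89)
74^11 ≡ 12 (mod 89)
74^22 ≡ 55 (mod 89)
74^44 ≡ 88 (mod 89)
74^88 ≡ 1 (mod 89) ✓
The smallest such exponent is 88, so the order of 74 is 88.

88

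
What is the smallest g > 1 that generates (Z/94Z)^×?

5

φ(94) = φ(2)·φ(47) = 1·46 = 46 = 2 · 23.
Test candidates g = 2, 3, … against the prime factors q ∈ {2, 23} of φ(94): g is a generator iff g^(46/q) ≢ 1 for every such q.
g = 2: gcd(2, 94) = 2 > 1, not a unit — skip.
g = 3: 3^23 ≡ 1 — hits 1, so not a primitive root.
g = 4: gcd(4, 94) = 2 > 1, not a unit — skip.
g = 5: 5^23 ≡ 93; 5^2 ≡ 25 — none is 1, so 5 is a primitive root.
Hence the least primitive root of 94 is 5.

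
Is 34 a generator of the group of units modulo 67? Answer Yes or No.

Yes

φ(67) = 67 − 1 = 66 = 2 · 3 · 11.
34 is a primitive root mod 67 iff 34^(φ(67)/q) ≢ 1 for every prime q | φ(67), i.e. q ∈ {2, 3, 11}.
34^33 ≡ 66 (mod 67)  [q = 2: ≢ 1 ✓]
34^22 ≡ 29 (mod 67)  [q = 3: ≢ 1 ✓]
34^6 ≡ 22 (mod 67)  [q = 11: ≢ 1 ✓]
All checks pass, so 34 has order 66 and is a primitive root modulo 67.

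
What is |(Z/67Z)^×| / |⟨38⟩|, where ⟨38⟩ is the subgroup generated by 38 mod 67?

Since 38 ∈ (Z/67Z)^×, its order divides φ(67) = 67 − 1 = 66 = 2 · 3 · 11.
Divisors of 66: 1, 2, 3, 6, 11, 22, 33, 66.
Compute 38^d (mod 67) for the divisors d until we hit 1:
38^1 ≡ 38 (mod 67)
38^2 ≡ 37 (mod 67)
38^3 ≡ 66 (mod 67)
38^6 ≡ 1 (mod 67) ✓
So ord_67(38) = 6, hence |⟨38⟩| = 6.
Index = |(Z/67Z)^×| / |⟨38⟩| = 66 / 6 = 11.

11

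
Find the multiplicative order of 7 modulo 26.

By Lagrange's theorem, ord_26(7) divides φ(26) = φ(2)·φ(13) = 1·12 = 12 = 2^2 · 3.
Divisors of 12: 1, 2, 3, 4, 6, 12.
Test each divisor d:
7^1 ≡ 7 (mod 26)
7^2 ≡ 23 (mod 26)
7^3 ≡ 5 (mod 26)
7^4 ≡ 9 (mod 26)
7^6 ≡ 25 (mod 26)
7^12 ≡ 1 (mod 26) ✓
Therefore the multiplicative order of 7 modulo 26 is 12.

12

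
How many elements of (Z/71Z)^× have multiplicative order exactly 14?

6

φ(71) = 71 − 1 = 70 = 2 · 5 · 7.
In a cyclic group of order 70, there are φ(d) elements of order d for each divisor d of 70, and zero for non-divisors.
14 = 2 · 7 divides 70, and φ(14) = 6.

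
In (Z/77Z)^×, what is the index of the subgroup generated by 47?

2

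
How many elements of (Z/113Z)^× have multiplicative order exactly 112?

48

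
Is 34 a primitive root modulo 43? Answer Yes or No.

Yes

φ(43) = 43 − 1 = 42 = 2 · 3 · 7.
34 is a primitive root mod 43 iff 34^(φ(43)/q) ≢ 1 for every prime q | φ(43), i.e. q ∈ {2, 3, 7}.
34^21 ≡ 42 (mod 43)  [q = 2: ≢ 1 ✓]
34^14 ≡ 6 (mod 43)  [q = 3: ≢ 1 ✓]
34^6 ≡ 4 (mod 43)  [q = 7: ≢ 1 ✓]
Every test exponent gives a nontrivial residue, hence 34 generates the full group.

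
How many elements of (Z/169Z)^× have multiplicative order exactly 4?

2

φ(169) = φ(13^2) = 13·(13−1) = 156 = 2^2 · 3 · 13.
Since (Z/169Z)^× is cyclic of order 156, the number of elements of order d is φ(d) when d | 156 and 0 otherwise.
4 = 2^2 divides 156, and φ(4) = 2.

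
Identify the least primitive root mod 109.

6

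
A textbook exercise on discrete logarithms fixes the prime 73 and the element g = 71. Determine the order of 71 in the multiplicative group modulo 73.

Since 71 ∈ (Z/73Z)^×, its order divides φ(73) = 73 − 1 = 72 = 2^3 · 3^2.
Divisors of 72: 1, 2, 3, 4, 6, 8, 9, 12, 18, 24, 36, 72.
Test each divisor d:
71^1 ≡ 71
71^2 ≡ 4
71^3 ≡ 65
71^4 ≡ 16
71^6 ≡ 64
71^8 ≡ 37
71^9 ≡ 72
71^12 ≡ 8
71^18 ≡ 1
Hence ord(71) = 18.

18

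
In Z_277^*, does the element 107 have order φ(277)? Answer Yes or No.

φ(277) = 277 − 1 = 276 = 2^2 · 3 · 23.
It suffices to check that the order of 107 is not a proper divisor of 276: compute 107^(276/q) for q ∈ {2, 3, 23}.
107^138 ≡ 276 (mod 277)  [q = 2: ≢ 1 ✓]
107^92 ≡ 160 (mod 277)  [q = 3: ≢ 1 ✓]
107^12 ≡ 19 (mod 277)  [q = 23: ≢ 1 ✓]
None equal 1, so ord_277(107) = 276: 107 is a primitive root.

Yes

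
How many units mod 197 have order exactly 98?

φ(197) = 197 − 1 = 196 = 2^2 · 7^2.
(Z/197Z)^× is cyclic (|G| = 196); a cyclic group of order m has exactly φ(d) elements of each order d | m, and none otherwise.
98 = 2 · 7^2 divides 196, and φ(98) = 42.

42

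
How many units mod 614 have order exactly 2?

1

φ(614) = φ(2)·φ(307) = 1·306 = 306 = 2 · 3^2 · 17.
In a cyclic group of order 306, there are φ(d) elements of order d for each divisor d of 306, and zero for non-divisors.
2 | 306, and φ(2) = 2 − 1 = 1.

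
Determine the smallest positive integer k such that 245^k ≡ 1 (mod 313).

By Lagrange's theorem, ord_313(245) divides φ(313) = 313 − 1 = 312 = 2^3 · 3 · 13.
Divisors of 312: 1, 2, 3, 4, 6, 8, 12, 13, 24, 26, 39, 52, 78, 104, 156, 312.
Compute 245^d (mod 313) for the divisors d until we hit 1:
245^1 ≡ 245 (mod 313)
245^2 ≡ 242 (mod 313)
245^3 ≡ 133 (mod 313)
245^4 ≡ 33 (mod 313)
245^6 ≡ 161 (mod 313)
245^8 ≡ 150 (mod 313)
245^12 ≡ 255 (mod 313)
245^13 ≡ 188 (mod 313)
245^24 ≡ 234 (mod 313)
245^26 ≡ 288 (mod 313)
245^39 ≡ 308 (mod 313)
245^52 ≡ 312 (mod 313)
245^78 ≡ 25 (mod 313)
245^104 ≡ 1 (mod 313) ✓
Therefore the multiplicative order of 245 modulo 313 is 104.

104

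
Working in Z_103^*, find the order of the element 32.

The order of 32 must divide φ(103) = 103 − 1 = 102 = 2 · 3 · 17.
Divisors of 102: 1, 2, 3, 6, 17, 34, 51, 102.
Evaluate successive powers at the divisors of 102:
32^1 ≡ 32 (mod 103)
32^2 ≡ 97 (mod 103)
32^3 ≡ 14 (mod 103)
32^6 ≡ 93 (mod 103)
32^17 ≡ 46 (mod 103)
32^34 ≡ 56 (mod 103)
32^51 ≡ 1 (mod 103) ✓
Hence ord(32) = 51.

51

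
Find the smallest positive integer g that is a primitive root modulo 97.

5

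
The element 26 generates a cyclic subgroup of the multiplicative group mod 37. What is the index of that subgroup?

12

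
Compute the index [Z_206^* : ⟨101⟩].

By Lagrange's theorem, ord_206(101) divides φ(206) = φ(2)·φ(103) = 1·102 = 102 = 2 · 3 · 17.
Divisors of 102: 1, 2, 3, 6, 17, 34, 51, 102.
Test each divisor d:
101^1 ≡ 101 (mod 206)
101^2 ≡ 107 (mod 206)
101^3 ≡ 95 (mod 206)
101^6 ≡ 167 (mod 206)
101^17 ≡ 47 (mod 206)
101^34 ≡ 149 (mod 206)
101^51 ≡ 205 (mod 206)
101^102 ≡ 1 (mod 206) ✓
Thus |⟨101⟩| = ord(101) = 102.
[(Z/206Z)^× : ⟨101⟩] = 102/102 = 1.

1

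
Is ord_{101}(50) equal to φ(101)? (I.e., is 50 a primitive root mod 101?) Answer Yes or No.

Yes

φ(101) = 101 − 1 = 100 = 2^2 · 5^2.
50 is a primitive root mod 101 iff 50^(φ(101)/q) ≢ 1 for every prime q | φ(101), i.e. q ∈ {2, 5}.
50^50 ≡ 100 (mod 101)  [q = 2: ≢ 1 ✓]
50^20 ≡ 84 (mod 101)  [q = 5: ≢ 1 ✓]
All checks pass, so 50 has order 100 and is a primitive root modulo 101.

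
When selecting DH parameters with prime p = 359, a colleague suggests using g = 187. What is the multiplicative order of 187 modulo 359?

179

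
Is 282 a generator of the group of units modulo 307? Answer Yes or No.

Yes

φ(307) = 307 − 1 = 306 = 2 · 3^2 · 17.
An element g generates (Z/307Z)^× iff g^(306/q) ≢ 1 (mod 307) for each prime q ∈ {2, 3, 17}.
282^153 ≡ 306 (mod 307)  [q = 2: ≢ 1 ✓]
282^102 ≡ 17 (mod 307)  [q = 3: ≢ 1 ✓]
282^18 ≡ 114 (mod 307)  [q = 17: ≢ 1 ✓]
None equal 1, so ord_307(282) = 306: 282 is a primitive root.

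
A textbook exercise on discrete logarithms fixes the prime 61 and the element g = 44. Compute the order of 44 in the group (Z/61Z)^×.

The order of 44 must divide φ(61) = 61 − 1 = 60 = 2^2 · 3 · 5.
Divisors of 60: 1, 2, 3, 4, 5, 6, 10, 12, 15, 20, 30, 60.
Compute 44^d (mod 61) for the divisors d until we hit 1:
44^1 ≡ 44 (mod 61)
44^2 ≡ 45 (mod 61)
44^3 ≡ 28 (mod 61)
44^4 ≡ 12 (mod 61)
44^5 ≡ 40 (mod 61)
44^6 ≡ 52 (mod 61)
44^10 ≡ 14 (mod 61)
44^12 ≡ 20 (mod 61)
44^15 ≡ 11 (mod 61)
44^20 ≡ 13 (mod 61)
44^30 ≡ 60 (mod 61)
44^60 ≡ 1 (mod 61) ✓
The smallest such exponent is 60, so the order of 44 is 60.

60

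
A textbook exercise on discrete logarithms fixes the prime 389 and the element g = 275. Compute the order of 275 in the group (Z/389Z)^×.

97

By Lagrange's theorem, ord_389(275) divides φ(389) = 389 − 1 = 388 = 2^2 · 97.
Divisors of 388: 1, 2, 4, 97, 194, 388.
Evaluate successive powers at the divisors of 388:
275^1 ≡ 275 (mod 389)
275^2 ≡ 159 (mod 389)
275^4 ≡ 385 (mod 389)
275^97 ≡ 1 (mod 389) ✓
Hence ord(275) = 97.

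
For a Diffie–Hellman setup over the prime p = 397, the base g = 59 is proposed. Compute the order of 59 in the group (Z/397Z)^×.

396

By Lagrange's theorem, ord_397(59) divides φ(397) = 397 − 1 = 396 = 2^2 · 3^2 · 11.
Divisors of 396: 1, 2, 3, 4, 6, 9, 11, 12, 18, 22, 33, 36, 44, 66, 99, 132, 198, 396.
Test each divisor d:
59^1 ≡ 59 (mod 397)
59^2 ≡ 305 (mod 397)
59^3 ≡ 130 (mod 397)
59^4 ≡ 127 (mod 397)
59^6 ≡ 226 (mod 397)
59^9 ≡ 2 (mod 397)
59^11 ≡ 213 (mod 397)
59^12 ≡ 260 (mod 397)
59^18 ≡ 4 (mod 397)
59^22 ≡ 111 (mod 397)
59^33 ≡ 220 (mod 397)
59^36 ≡ 16 (mod 397)
59^44 ≡ 14 (mod 397)
59^66 ≡ 363 (mod 397)
59^99 ≡ 63 (mod 397)
59^132 ≡ 362 (mod 397)
59^198 ≡ 396 (mod 397)
59^396 ≡ 1 (mod 397) ✓
Hence ord(59) = 396.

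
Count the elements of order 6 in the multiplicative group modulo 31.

φ(31) = 31 − 1 = 30 = 2 · 3 · 5.
(Z/31Z)^× is cyclic (|G| = 30); a cyclic group of order m has exactly φ(d) elements of each order d | m, and none otherwise.
6 = 2 · 3 divides 30, and φ(6) = 2.

2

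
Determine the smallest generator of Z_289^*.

φ(289) = φ(17^2) = 17·(17−1) = 272 = 2^4 · 17.
Test candidates g = 2, 3, … against the prime factors q ∈ {2, 17} of φ(289): g is a generator iff g^(272/q) ≢ 1 for every such q.
g = 2: 2^136 ≡ 1 — hits 1, so not a primitive root.
g = 3: 3^136 ≡ 288; 3^16 ≡ 171 — none is 1, so 3 is a primitive root.
The smallest primitive root modulo 289 is 3.

3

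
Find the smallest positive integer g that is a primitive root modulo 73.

5

φ(73) = 73 − 1 = 72 = 2^3 · 3^2.
Test candidates g = 2, 3, … against the prime factors q ∈ {2, 3} of φ(73): g is a generator iff g^(72/q) ≢ 1 for every such q.
g = 2: 2^36 ≡ 1 — hits 1, so not a primitive root.
g = 3: 3^36 ≡ 1 — hits 1, so not a primitive root.
g = 4: 4^36 ≡ 1 — hits 1, so not a primitive root.
g = 5: 5^36 ≡ 72; 5^24 ≡ 8 — none is 1, so 5 is a primitive root.
Hence the least primitive root of 73 is 5.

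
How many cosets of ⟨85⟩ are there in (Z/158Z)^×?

1

By Lagrange's theorem, ord_158(85) divides φ(158) = φ(2)·φ(79) = 1·78 = 78 = 2 · 3 · 13.
Divisors of 78: 1, 2, 3, 6, 13, 26, 39, 78.
Evaluate successive powers at the divisors of 78:
85^1 ≡ 85
85^2 ≡ 115
85^3 ≡ 137
85^6 ≡ 125
85^13 ≡ 135
85^26 ≡ 55
85^39 ≡ 157
85^78 ≡ 1
So ord_158(85) = 78, hence |⟨85⟩| = 78.
[(Z/158Z)^× : ⟨85⟩] = 78/78 = 1.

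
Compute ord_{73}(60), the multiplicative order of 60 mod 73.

72

Since 60 ∈ (Z/73Z)^×, its order divides φ(73) = 73 − 1 = 72 = 2^3 · 3^2.
Divisors of 72: 1, 2, 3, 4, 6, 8, 9, 12, 18, 24, 36, 72.
Check 60^d mod 73 for each divisor in increasing order:
60^1 ≡ 60 (mod 73)
60^2 ≡ 23 (mod 73)
60^3 ≡ 66 (mod 73)
60^4 ≡ 18 (mod 73)
60^6 ≡ 49 (mod 73)
60^8 ≡ 32 (mod 73)
60^9 ≡ 22 (mod 73)
60^12 ≡ 65 (mod 73)
60^18 ≡ 46 (mod 73)
60^24 ≡ 64 (mod 73)
60^36 ≡ 72 (mod 73)
60^72 ≡ 1 (mod 73) ✓
So ord_73(60) = 72.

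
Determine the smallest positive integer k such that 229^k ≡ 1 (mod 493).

By Lagrange's theorem, ord_493(229) divides φ(493) = φ(17·29) = (17−1)·(29−1) = 16·28 = 448 = 2^6 · 7.
Divisors of 448: 1, 2, 4, 7, 8, 14, 16, 28, 32, 56, 64, 112, 224, 448.
Compute 229^d (mod 493) for the divisors d until we hit 1:
229^1 ≡ 229
229^2 ≡ 183
229^4 ≡ 458
229^7 ≡ 423
229^8 ≡ 239
229^14 ≡ 463
229^16 ≡ 426
229^28 ≡ 407
229^32 ≡ 52
229^56 ≡ 1
So ord_493(229) = 56.

56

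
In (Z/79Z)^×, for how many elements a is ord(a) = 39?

24

φ(79) = 79 − 1 = 78 = 2 · 3 · 13.
In a cyclic group of order 78, there are φ(d) elements of order d for each divisor d of 78, and zero for non-divisors.
39 = 3 · 13 divides 78, and φ(39) = 24.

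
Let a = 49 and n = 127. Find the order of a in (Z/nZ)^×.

63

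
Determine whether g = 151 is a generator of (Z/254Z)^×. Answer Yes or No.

No

φ(254) = φ(2)·φ(127) = 1·126 = 126 = 2 · 3^2 · 7.
It suffices to check that the order of 151 is not a proper divisor of 126: compute 151^(126/q) for q ∈ {2, 3, 7}.
151^63 ≡ 253 (mod 254)  [q = 2: ≢ 1 ✓]
151^42 ≡ 107 (mod 254)  [q = 3: ≢ 1 ✓]
151^18 ≡ 1 (mod 254)  [q = 7: ≡ 1 ✗]
Since 151^18 ≡ 1, the order of 151 divides 18 < 126, so 151 is not a primitive root.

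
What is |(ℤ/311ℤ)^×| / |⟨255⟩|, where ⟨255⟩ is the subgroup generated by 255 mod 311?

1

By Lagrange's theorem, ord_311(255) divides φ(311) = 311 − 1 = 310 = 2 · 5 · 31.
Divisors of 310: 1, 2, 5, 10, 31, 62, 155, 310.
Test each divisor d:
255^1 ≡ 255
255^2 ≡ 26
255^5 ≡ 86
255^10 ≡ 243
255^31 ≡ 305
255^62 ≡ 36
255^155 ≡ 310
255^310 ≡ 1
The order of 255 is 310, so the subgroup it generates has 310 elements.
[(Z/311Z)^× : ⟨255⟩] = 310/310 = 1.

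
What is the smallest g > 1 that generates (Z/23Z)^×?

5

φ(23) = 23 − 1 = 22 = 2 · 11.
g is a primitive root iff g^(22/q) ≢ 1 (mod 23) for each prime q ∈ {2, 11}.
g = 2: 2^11 ≡ 1 — hits 1, so not a primitive root.
g = 3: 3^11 ≡ 1 — hits 1, so not a primitive root.
g = 4: 4^11 ≡ 1 — hits 1, so not a primitive root.
g = 5: 5^11 ≡ 22; 5^2 ≡ 2 — none is 1, so 5 is a primitive root.
Hence the least primitive root of 23 is 5.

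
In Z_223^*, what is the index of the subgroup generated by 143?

By Lagrange's theorem, ord_223(143) divides φ(223) = 223 − 1 = 222 = 2 · 3 · 37.
Divisors of 222: 1, 2, 3, 6, 37, 74, 111, 222.
Evaluate successive powers at the divisors of 222:
143^1 ≡ 143 (mod 223)
143^2 ≡ 156 (mod 223)
143^3 ≡ 8 (mod 223)
143^6 ≡ 64 (mod 223)
143^37 ≡ 183 (mod 223)
143^74 ≡ 39 (mod 223)
143^111 ≡ 1 (mod 223) ✓
The order of 143 is 111, so the subgroup it generates has 111 elements.
Index = |(Z/223Z)^×| / |⟨143⟩| = 222 / 111 = 2.

2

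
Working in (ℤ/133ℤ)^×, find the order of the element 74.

The order of 74 must divide φ(133) = φ(7·19) = (7−1)·(19−1) = 6·18 = 108 = 2^2 · 3^3.
Divisors of 108: 1, 2, 3, 4, 6, 9, 12, 18, 27, 36, 54, 108.
Check 74^d mod 133 for each divisor in increasing order:
74^1 ≡ 74
74^2 ≡ 23
74^3 ≡ 106
74^4 ≡ 130
74^6 ≡ 64
74^9 ≡ 1
The smallest such exponent is 9, so the order of 74 is 9.

9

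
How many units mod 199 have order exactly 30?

φ(199) = 199 − 1 = 198 = 2 · 3^2 · 11.
In a cyclic group of order 198, there are φ(d) elements of order d for each divisor d of 198, and zero for non-divisors.
Since 30 ∤ 198, the count is 0.

0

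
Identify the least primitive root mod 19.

2

φ(19) = 19 − 1 = 18 = 2 · 3^2.
g is a primitive root iff g^(18/q) ≢ 1 (mod 19) for each prime q ∈ {2, 3}.
g = 2: 2^9 ≡ 18; 2^6 ≡ 7 — none is 1, so 2 is a primitive root.
The smallest primitive root modulo 19 is 2.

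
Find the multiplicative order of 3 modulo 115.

44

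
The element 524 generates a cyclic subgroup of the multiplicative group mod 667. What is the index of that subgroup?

Since 524 ∈ (Z/667Z)^×, its order divides φ(667) = φ(23·29) = (23−1)·(29−1) = 22·28 = 616 = 2^3 · 7 · 11.
Divisors of 616: 1, 2, 4, 7, 8, 11, 14, 22, 28, 44, 56, 77, 88, 154, 308, 616.
Evaluate successive powers at the divisors of 616:
524^1 ≡ 524
524^2 ≡ 439
524^4 ≡ 625
524^7 ≡ 650
524^8 ≡ 430
524^11 ≡ 47
524^14 ≡ 289
524^22 ≡ 208
524^28 ≡ 146
524^44 ≡ 576
524^56 ≡ 639
524^77 ≡ 162
524^88 ≡ 277
524^154 ≡ 231
524^308 ≡ 1
So ord_667(524) = 308, hence |⟨524⟩| = 308.
[(Z/667Z)^× : ⟨524⟩] = 616/308 = 2.

2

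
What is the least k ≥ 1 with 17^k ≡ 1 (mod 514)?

Since 17 ∈ (Z/514Z)^×, its order divides φ(514) = φ(2)·φ(257) = 1·256 = 256 = 2^8.
Divisors of 256: 1, 2, 4, 8, 16, 32, 64, 128, 256.
Test each divisor d:
17^1 ≡ 17
17^2 ≡ 289
17^4 ≡ 253
17^8 ≡ 273
17^16 ≡ 513
17^32 ≡ 1
The smallest such exponent is 32, so the order of 17 is 32.

32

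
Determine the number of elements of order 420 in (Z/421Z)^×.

φ(421) = 421 − 1 = 420 = 2^2 · 3 · 5 · 7.
In a cyclic group of order 420, there are φ(d) elements of order d for each divisor d of 420, and zero for non-divisors.
420 = 2^2 · 3 · 5 · 7 divides 420, and φ(420) = 96.

96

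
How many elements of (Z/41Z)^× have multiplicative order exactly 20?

φ(41) = 41 − 1 = 40 = 2^3 · 5.
Since (Z/41Z)^× is cyclic of order 40, the number of elements of order d is φ(d) when d | 40 and 0 otherwise.
20 = 2^2 · 5 divides 40, and φ(20) = 8.

8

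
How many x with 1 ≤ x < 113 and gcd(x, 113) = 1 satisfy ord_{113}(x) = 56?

24

φ(113) = 113 − 1 = 112 = 2^4 · 7.
In a cyclic group of order 112, there are φ(d) elements of order d for each divisor d of 112, and zero for non-divisors.
56 = 2^3 · 7 divides 112, and φ(56) = 24.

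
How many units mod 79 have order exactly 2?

φ(79) = 79 − 1 = 78 = 2 · 3 · 13.
(Z/79Z)^× is cyclic (|G| = 78); a cyclic group of order m has exactly φ(d) elements of each order d | m, and none otherwise.
2 | 78, and φ(2) = 2 − 1 = 1.

1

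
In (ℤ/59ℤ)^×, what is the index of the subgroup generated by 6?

Since 6 ∈ (Z/59Z)^×, its order divides φ(59) = 59 − 1 = 58 = 2 · 29.
Divisors of 58: 1, 2, 29, 58.
Compute 6^d (mod 59) for the divisors d until we hit 1:
6^1 ≡ 6 (mod 59)
6^2 ≡ 36 (mod 59)
6^29 ≡ 58 (mod 59)
6^58 ≡ 1 (mod 59) ✓
The order of 6 is 58, so the subgroup it generates has 58 elements.
Index = |(Z/59Z)^×| / |⟨6⟩| = 58 / 58 = 1.

1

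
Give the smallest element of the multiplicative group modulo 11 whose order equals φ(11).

φ(11) = 11 − 1 = 10 = 2 · 5.
g is a primitive root iff g^(10/q) ≢ 1 (mod 11) for each prime q ∈ {2, 5}.
g = 2: 2^5 ≡ 10; 2^2 ≡ 4 — none is 1, so 2 is a primitive root.
So 2 is the smallest generator of (Z/11Z)^×.

2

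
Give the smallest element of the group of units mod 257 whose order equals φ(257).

φ(257) = 257 − 1 = 256 = 2^8.
g is a primitive root iff g^(256/q) ≢ 1 (mod 257) for each prime q ∈ {2}.
g = 2: 2^128 ≡ 1 — hits 1, so not a primitive root.
g = 3: 3^128 ≡ 256 — none is 1, so 3 is a primitive root.
The smallest primitive root modulo 257 is 3.

3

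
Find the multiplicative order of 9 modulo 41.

4

ord(9) | φ(41) = 41 − 1 = 40 = 2^3 · 5.
Divisors of 40: 1, 2, 4, 5, 8, 10, 20, 40.
Compute 9^d (mod 41) for the divisors d until we hit 1:
9^1 ≡ 9 (mod 41)
9^2 ≡ 40 (mod 41)
9^4 ≡ 1 (mod 41) ✓
So ord_41(9) = 4.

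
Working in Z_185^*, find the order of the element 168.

36

ord(168) | φ(185) = φ(5·37) = (5−1)·(37−1) = 4·36 = 144 = 2^4 · 3^2.
Divisors of 144: 1, 2, 3, 4, 6, 8, 9, 12, 16, 18, 24, 36, 48, 72, 144.
Compute 168^d (mod 185) for the divisors d until we hit 1:
168^1 ≡ 168 (mod 185)
168^2 ≡ 104 (mod 185)
168^3 ≡ 82 (mod 185)
168^4 ≡ 86 (mod 185)
168^6 ≡ 64 (mod 185)
168^8 ≡ 181 (mod 185)
168^9 ≡ 68 (mod 185)
168^12 ≡ 26 (mod 185)
168^16 ≡ 16 (mod 185)
168^18 ≡ 184 (mod 185)
168^24 ≡ 121 (mod 185)
168^36 ≡ 1 (mod 185) ✓
So ord_185(168) = 36.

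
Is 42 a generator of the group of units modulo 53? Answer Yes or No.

φ(53) = 53 − 1 = 52 = 2^2 · 13.
Test 42^(52/q) mod 53 for each prime factor q of 52:
42^26 ≡ 1 (mod 53)  [q = 2: ≡ 1 ✗]
42^4 ≡ 13 (mod 53)  [q = 13: ≢ 1 ✓]
42^26 ≡ 1 shows ord(42) | 26, strictly less than φ(53); not a primitive root.

No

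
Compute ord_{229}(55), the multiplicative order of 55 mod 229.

57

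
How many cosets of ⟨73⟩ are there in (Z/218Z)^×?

4

ord(73) | φ(218) = φ(2)·φ(109) = 1·108 = 108 = 2^2 · 3^3.
Divisors of 108: 1, 2, 3, 4, 6, 9, 12, 18, 27, 36, 54, 108.
Test each divisor d:
73^1 ≡ 73
73^2 ≡ 97
73^3 ≡ 105
73^4 ≡ 35
73^6 ≡ 125
73^9 ≡ 45
73^12 ≡ 147
73^18 ≡ 63
73^27 ≡ 1
So ord_218(73) = 27, hence |⟨73⟩| = 27.
The index is φ(218) / ord(73) = 108 / 27 = 4.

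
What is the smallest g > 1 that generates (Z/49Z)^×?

φ(49) = φ(7^2) = 7·(7−1) = 42 = 2 · 3 · 7.
g is a primitive root iff g^(42/q) ≢ 1 (mod 49) for each prime q ∈ {2, 3, 7}.
g = 2: 2^21 ≡ 1 — hits 1, so not a primitive root.
g = 3: 3^21 ≡ 48; 3^14 ≡ 30; 3^6 ≡ 43 — none is 1, so 3 is a primitive root.
So 3 is the smallest generator of (Z/49Z)^×.

3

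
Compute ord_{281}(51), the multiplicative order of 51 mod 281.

Since 51 ∈ (Z/281Z)^×, its order divides φ(281) = 281 − 1 = 280 = 2^3 · 5 · 7.
Divisors of 280: 1, 2, 4, 5, 7, 8, 10, 14, 20, 28, 35, 40, 56, 70, 140, 280.
Check 51^d mod 281 for each divisor in increasing order:
51^1 ≡ 51 (mod 281)
51^2 ≡ 72 (mod 281)
51^4 ≡ 126 (mod 281)
51^5 ≡ 244 (mod 281)
51^7 ≡ 146 (mod 281)
51^8 ≡ 140 (mod 281)
51^10 ≡ 245 (mod 281)
51^14 ≡ 241 (mod 281)
51^20 ≡ 172 (mod 281)
51^28 ≡ 195 (mod 281)
51^35 ≡ 89 (mod 281)
51^40 ≡ 79 (mod 281)
51^56 ≡ 90 (mod 281)
51^70 ≡ 53 (mod 281)
51^140 ≡ 280 (mod 281)
51^280 ≡ 1 (mod 281) ✓
Hence ord(51) = 280.

280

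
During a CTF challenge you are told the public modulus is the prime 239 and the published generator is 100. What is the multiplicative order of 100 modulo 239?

The order of 100 must divide φ(239) = 239 − 1 = 238 = 2 · 7 · 17.
Divisors of 238: 1, 2, 7, 14, 17, 34, 119, 238.
Evaluate successive powers at the divisors of 238:
100^1 ≡ 100 (mod 239)
100^2 ≡ 201 (mod 239)
100^7 ≡ 1 (mod 239) ✓
Hence ord(100) = 7.

7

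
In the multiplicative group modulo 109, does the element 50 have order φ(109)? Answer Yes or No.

φ(109) = 109 − 1 = 108 = 2^2 · 3^3.
An element g generates (Z/109Z)^× iff g^(108/q) ≢ 1 (mod 109) for each prime q ∈ {2, 3}.
50^54 ≡ 108 (mod 109)  [q = 2: ≢ 1 ✓]
50^36 ≡ 45 (mod 109)  [q = 3: ≢ 1 ✓]
None equal 1, so ord_109(50) = 108: 50 is a primitive root.

Yes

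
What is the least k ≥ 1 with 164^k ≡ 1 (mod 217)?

30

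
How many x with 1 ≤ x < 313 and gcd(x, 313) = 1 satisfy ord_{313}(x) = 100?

0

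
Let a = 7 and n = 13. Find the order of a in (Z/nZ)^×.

12

Since 7 ∈ (Z/13Z)^×, its order divides φ(13) = 13 − 1 = 12 = 2^2 · 3.
Divisors of 12: 1, 2, 3, 4, 6, 12.
Compute 7^d (mod 13) for the divisors d until we hit 1:
7^1 ≡ 7 (mod 13)
7^2 ≡ 10 (mod 13)
7^3 ≡ 5 (mod 13)
7^4 ≡ 9 (mod 13)
7^6 ≡ 12 (mod 13)
7^12 ≡ 1 (mod 13) ✓
Hence ord(7) = 12.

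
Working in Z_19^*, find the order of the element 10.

Since 10 ∈ (Z/19Z)^×, its order divides φ(19) = 19 − 1 = 18 = 2 · 3^2.
Divisors of 18: 1, 2, 3, 6, 9, 18.
Evaluate successive powers at the divisors of 18:
10^1 ≡ 10
10^2 ≡ 5
10^3 ≡ 12
10^6 ≡ 11
10^9 ≡ 18
10^18 ≡ 1
So ord_19(10) = 18.

18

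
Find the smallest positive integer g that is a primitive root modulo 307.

5

φ(307) = 307 − 1 = 306 = 2 · 3^2 · 17.
g is a primitive root iff g^(306/q) ≢ 1 (mod 307) for each prime q ∈ {2, 3, 17}.
g = 2: 2^153 ≡ 306; 2^102 ≡ 1 — hits 1, so not a primitive root.
g = 3: 3^153 ≡ 306; 3^102 ≡ 1 — hits 1, so not a primitive root.
g = 4: 4^153 ≡ 1 — hits 1, so not a primitive root.
g = 5: 5^153 ≡ 306; 5^102 ≡ 289; 5^18 ≡ 81 — none is 1, so 5 is a primitive root.
Hence the least primitive root of 307 is 5.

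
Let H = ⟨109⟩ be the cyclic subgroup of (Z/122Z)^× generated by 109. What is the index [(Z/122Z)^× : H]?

10

ord(109) | φ(122) = φ(2)·φ(61) = 1·60 = 60 = 2^2 · 3 · 5.
Divisors of 60: 1, 2, 3, 4, 5, 6, 10, 12, 15, 20, 30, 60.
Check 109^d mod 122 for each divisor in increasing order:
109^1 ≡ 109
109^2 ≡ 47
109^3 ≡ 121
109^4 ≡ 13
109^5 ≡ 75
109^6 ≡ 1
So ord_122(109) = 6, hence |⟨109⟩| = 6.
[(Z/122Z)^× : ⟨109⟩] = 60/6 = 10.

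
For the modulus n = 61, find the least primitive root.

2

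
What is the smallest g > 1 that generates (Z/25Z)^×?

2

φ(25) = φ(5^2) = 5·(5−1) = 20 = 2^2 · 5.
g is a primitive root iff g^(20/q) ≢ 1 (mod 25) for each prime q ∈ {2, 5}.
g = 2: 2^10 ≡ 24; 2^4 ≡ 16 — none is 1, so 2 is a primitive root.
The smallest primitive root modulo 25 is 2.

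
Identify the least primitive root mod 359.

7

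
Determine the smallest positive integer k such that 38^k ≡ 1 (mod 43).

21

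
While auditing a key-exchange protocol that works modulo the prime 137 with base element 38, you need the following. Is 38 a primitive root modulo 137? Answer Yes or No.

φ(137) = 137 − 1 = 136 = 2^3 · 17.
An element g generates (Z/137Z)^× iff g^(136/q) ≢ 1 (mod 137) for each prime q ∈ {2, 17}.
38^68 ≡ 1 (mod 137)  [q = 2: ≡ 1 ✗]
38^8 ≡ 16 (mod 137)  [q = 17: ≢ 1 ✓]
Since 38^68 ≡ 1, the order of 38 divides 68 < 136, so 38 is not a primitive root.

No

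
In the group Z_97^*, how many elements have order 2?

φ(97) = 97 − 1 = 96 = 2^5 · 3.
Since (Z/97Z)^× is cyclic of order 96, the number of elements of order d is φ(d) when d | 96 and 0 otherwise.
2 | 96, and φ(2) = 2 − 1 = 1.

1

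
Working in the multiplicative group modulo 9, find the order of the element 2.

6

ord(2) | φ(9) = φ(3^2) = 3·(3−1) = 6 = 2 · 3.
Divisors of 6: 1, 2, 3, 6.
Check 2^d mod 9 for each divisor in increasing order:
2^1 ≡ 2 (mod 9)
2^2 ≡ 4 (mod 9)
2^3 ≡ 8 (mod 9)
2^6 ≡ 1 (mod 9) ✓
The smallest such exponent is 6, so the order of 2 is 6.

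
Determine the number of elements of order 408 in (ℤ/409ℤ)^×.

φ(409) = 409 − 1 = 408 = 2^3 · 3 · 17.
Since (Z/409Z)^× is cyclic of order 408, the number of elements of order d is φ(d) when d | 408 and 0 otherwise.
408 = 2^3 · 3 · 17 divides 408, and φ(408) = 128.

128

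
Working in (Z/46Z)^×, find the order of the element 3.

11

By Lagrange's theorem, ord_46(3) divides φ(46) = φ(2)·φ(23) = 1·22 = 22 = 2 · 11.
Divisors of 22: 1, 2, 11, 22.
Check 3^d mod 46 for each divisor in increasing order:
3^1 ≡ 3 (mod 46)
3^2 ≡ 9 (mod 46)
3^11 ≡ 1 (mod 46) ✓
Hence ord(3) = 11.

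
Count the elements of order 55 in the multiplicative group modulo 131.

0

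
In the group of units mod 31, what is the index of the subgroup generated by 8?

6

ord(8) | φ(31) = 31 − 1 = 30 = 2 · 3 · 5.
Divisors of 30: 1, 2, 3, 5, 6, 10, 15, 30.
Compute 8^d (mod 31) for the divisors d until we hit 1:
8^1 ≡ 8 (mod 31)
8^2 ≡ 2 (mod 31)
8^3 ≡ 16 (mod 31)
8^5 ≡ 1 (mod 31) ✓
Thus |⟨8⟩| = ord(8) = 5.
[(Z/31Z)^× : ⟨8⟩] = 30/5 = 6.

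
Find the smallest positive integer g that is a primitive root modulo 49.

φ(49) = φ(7^2) = 7·(7−1) = 42 = 2 · 3 · 7.
g is a primitive root iff g^(42/q) ≢ 1 (mod 49) for each prime q ∈ {2, 3, 7}.
g = 2: 2^21 ≡ 1 — hits 1, so not a primitive root.
g = 3: 3^21 ≡ 48; 3^14 ≡ 30; 3^6 ≡ 43 — none is 1, so 3 is a primitive root.
The smallest primitive root modulo 49 is 3.

3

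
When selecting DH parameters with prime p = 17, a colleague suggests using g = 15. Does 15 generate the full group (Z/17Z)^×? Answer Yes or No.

No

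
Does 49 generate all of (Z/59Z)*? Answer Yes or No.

No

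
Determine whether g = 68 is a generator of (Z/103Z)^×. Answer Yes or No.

No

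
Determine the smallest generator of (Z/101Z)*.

2

φ(101) = 101 − 1 = 100 = 2^2 · 5^2.
Test candidates g = 2, 3, … against the prime factors q ∈ {2, 5} of φ(101): g is a generator iff g^(100/q) ≢ 1 for every such q.
g = 2: 2^50 ≡ 100; 2^20 ≡ 95 — none is 1, so 2 is a primitive root.
Hence the least primitive root of 101 is 2.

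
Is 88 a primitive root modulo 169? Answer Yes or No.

No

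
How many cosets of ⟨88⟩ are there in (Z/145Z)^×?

ord(88) | φ(145) = φ(5·29) = (5−1)·(29−1) = 4·28 = 112 = 2^4 · 7.
Divisors of 112: 1, 2, 4, 7, 8, 14, 16, 28, 56, 112.
Compute 88^d (mod 145) for the divisors d until we hit 1:
88^1 ≡ 88 (mod 145)
88^2 ≡ 59 (mod 145)
88^4 ≡ 1 (mod 145) ✓
Thus |⟨88⟩| = ord(88) = 4.
The index is φ(145) / ord(88) = 112 / 4 = 28.

28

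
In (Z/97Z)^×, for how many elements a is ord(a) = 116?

0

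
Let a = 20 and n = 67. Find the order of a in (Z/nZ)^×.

Since 20 ∈ (Z/67Z)^×, its order divides φ(67) = 67 − 1 = 66 = 2 · 3 · 11.
Divisors of 66: 1, 2, 3, 6, 11, 22, 33, 66.
Check 20^d mod 67 for each divisor in increasing order:
20^1 ≡ 20
20^2 ≡ 65
20^3 ≡ 27
20^6 ≡ 59
20^11 ≡ 30
20^22 ≡ 29
20^33 ≡ 66
20^66 ≡ 1
So ord_67(20) = 66.

66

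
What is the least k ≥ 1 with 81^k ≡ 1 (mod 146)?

3

ord(81) | φ(146) = φ(2)·φ(73) = 1·72 = 72 = 2^3 · 3^2.
Divisors of 72: 1, 2, 3, 4, 6, 8, 9, 12, 18, 24, 36, 72.
Test each divisor d:
81^1 ≡ 81 (mod 146)
81^2 ≡ 137 (mod 146)
81^3 ≡ 1 (mod 146) ✓
The smallest such exponent is 3, so the order of 81 is 3.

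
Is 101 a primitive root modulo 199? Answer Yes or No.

No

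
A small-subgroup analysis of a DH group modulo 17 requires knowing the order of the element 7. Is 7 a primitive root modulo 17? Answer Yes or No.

Yes

φ(17) = 17 − 1 = 16 = 2^4.
Test 7^(16/q) mod 17 for each prime factor q of 16:
7^8 ≡ 16 (mod 17)  [q = 2: ≢ 1 ✓]
Every test exponent gives a nontrivial residue, hence 7 generates the full group.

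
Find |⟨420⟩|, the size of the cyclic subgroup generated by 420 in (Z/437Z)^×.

198

ord(420) | φ(437) = φ(19·23) = (19−1)·(23−1) = 18·22 = 396 = 2^2 · 3^2 · 11.
Divisors of 396: 1, 2, 3, 4, 6, 9, 11, 12, 18, 22, 33, 36, 44, 66, 99, 132, 198, 396.
Test each divisor d:
420^1 ≡ 420 (mod 437)
420^2 ≡ 289 (mod 437)
420^3 ≡ 331 (mod 437)
420^4 ≡ 54 (mod 437)
420^6 ≡ 311 (mod 437)
420^9 ≡ 246 (mod 437)
420^11 ≡ 300 (mod 437)
420^12 ≡ 144 (mod 437)
420^18 ≡ 210 (mod 437)
420^22 ≡ 415 (mod 437)
420^33 ≡ 392 (mod 437)
420^36 ≡ 400 (mod 437)
420^44 ≡ 47 (mod 437)
420^66 ≡ 277 (mod 437)
420^99 ≡ 208 (mod 437)
420^132 ≡ 254 (mod 437)
420^198 ≡ 1 (mod 437) ✓
So ord_437(420) = 198.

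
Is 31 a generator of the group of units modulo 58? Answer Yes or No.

Yes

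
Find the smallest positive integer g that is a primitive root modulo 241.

7

φ(241) = 241 − 1 = 240 = 2^4 · 3 · 5.
Test candidates g = 2, 3, … against the prime factors q ∈ {2, 3, 5} of φ(241): g is a generator iff g^(240/q) ≢ 1 for every such q.
g = 2: 2^120 ≡ 1 — hits 1, so not a primitive root.
g = 3: 3^120 ≡ 1 — hits 1, so not a primitive root.
g = 4: 4^120 ≡ 1 — hits 1, so not a primitive root.
g = 5: 5^120 ≡ 1 — hits 1, so not a primitive root.
g = 6: 6^120 ≡ 1 — hits 1, so not a primitive root.
g = 7: 7^120 ≡ 240; 7^80 ≡ 15; 7^48 ≡ 91 — none is 1, so 7 is a primitive root.
The smallest primitive root modulo 241 is 7.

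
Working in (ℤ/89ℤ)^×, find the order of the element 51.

88

Since 51 ∈ (Z/89Z)^×, its order divides φ(89) = 89 − 1 = 88 = 2^3 · 11.
Divisors of 88: 1, 2, 4, 8, 11, 22, 44, 88.
Compute 51^d (mod 89) for the divisors d until we hit 1:
51^1 ≡ 51 (mod 89)
51^2 ≡ 20 (mod 89)
51^4 ≡ 44 (mod 89)
51^8 ≡ 67 (mod 89)
51^11 ≡ 77 (mod 89)
51^22 ≡ 55 (mod 89)
51^44 ≡ 88 (mod 89)
51^88 ≡ 1 (mod 89) ✓
So ord_89(51) = 88.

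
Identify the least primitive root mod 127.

φ(127) = 127 − 1 = 126 = 2 · 3^2 · 7.
g is a primitive root iff g^(126/q) ≢ 1 (mod 127) for each prime q ∈ {2, 3, 7}.
g = 2: 2^63 ≡ 1 — hits 1, so not a primitive root.
g = 3: 3^63 ≡ 126; 3^42 ≡ 107; 3^18 ≡ 4 — none is 1, so 3 is a primitive root.
So 3 is the smallest generator of (Z/127Z)^×.

3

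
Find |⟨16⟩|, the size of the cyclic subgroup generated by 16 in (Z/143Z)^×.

15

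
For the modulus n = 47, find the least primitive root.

5

φ(47) = 47 − 1 = 46 = 2 · 23.
Test candidates g = 2, 3, … against the prime factors q ∈ {2, 23} of φ(47): g is a generator iff g^(46/q) ≢ 1 for every such q.
g = 2: 2^23 ≡ 1 — hits 1, so not a primitive root.
g = 3: 3^23 ≡ 1 — hits 1, so not a primitive root.
g = 4: 4^23 ≡ 1 — hits 1, so not a primitive root.
g = 5: 5^23 ≡ 46; 5^2 ≡ 25 — none is 1, so 5 is a primitive root.
The smallest primitive root modulo 47 is 5.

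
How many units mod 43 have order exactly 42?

φ(43) = 43 − 1 = 42 = 2 · 3 · 7.
(Z/43Z)^× is cyclic (|G| = 42); a cyclic group of order m has exactly φ(d) elements of each order d | m, and none otherwise.
42 = 2 · 3 · 7 divides 42, and φ(42) = 12.

12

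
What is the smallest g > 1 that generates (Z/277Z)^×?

φ(277) = 277 − 1 = 276 = 2^2 · 3 · 23.
Test candidates g = 2, 3, … against the prime factors q ∈ {2, 3, 23} of φ(277): g is a generator iff g^(276/q) ≢ 1 for every such q.
g = 2: 2^138 ≡ 276; 2^92 ≡ 1 — hits 1, so not a primitive root.
g = 3: 3^138 ≡ 1 — hits 1, so not a primitive root.
g = 4: 4^138 ≡ 1 — hits 1, so not a primitive root.
g = 5: 5^138 ≡ 276; 5^92 ≡ 116; 5^12 ≡ 27 — none is 1, so 5 is a primitive root.
So 5 is the smallest generator of (Z/277Z)^×.

5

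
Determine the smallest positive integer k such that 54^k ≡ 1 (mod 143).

Since 54 ∈ (Z/143Z)^×, its order divides φ(143) = φ(11·13) = (11−1)·(13−1) = 10·12 = 120 = 2^3 · 3 · 5.
Divisors of 120: 1, 2, 3, 4, 5, 6, 8, 10, 12, 15, 20, 24, 30, 40, 60, 120.
Test each divisor d:
54^1 ≡ 54 (mod 143)
54^2 ≡ 56 (mod 143)
54^3 ≡ 21 (mod 143)
54^4 ≡ 133 (mod 143)
54^5 ≡ 32 (mod 143)
54^6 ≡ 12 (mod 143)
54^8 ≡ 100 (mod 143)
54^10 ≡ 23 (mod 143)
54^12 ≡ 1 (mod 143) ✓
So ord_143(54) = 12.

12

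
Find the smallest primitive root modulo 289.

3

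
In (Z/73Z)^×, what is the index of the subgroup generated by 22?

9

By Lagrange's theorem, ord_73(22) divides φ(73) = 73 − 1 = 72 = 2^3 · 3^2.
Divisors of 72: 1, 2, 3, 4, 6, 8, 9, 12, 18, 24, 36, 72.
Evaluate successive powers at the divisors of 72:
22^1 ≡ 22 (mod 73)
22^2 ≡ 46 (mod 73)
22^3 ≡ 63 (mod 73)
22^4 ≡ 72 (mod 73)
22^6 ≡ 27 (mod 73)
22^8 ≡ 1 (mod 73) ✓
Thus |⟨22⟩| = ord(22) = 8.
Index = |(Z/73Z)^×| / |⟨22⟩| = 72 / 8 = 9.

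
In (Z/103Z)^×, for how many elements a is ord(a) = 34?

16

φ(103) = 103 − 1 = 102 = 2 · 3 · 17.
In a cyclic group of order 102, there are φ(d) elements of order d for each divisor d of 102, and zero for non-divisors.
34 = 2 · 17 divides 102, and φ(34) = 16.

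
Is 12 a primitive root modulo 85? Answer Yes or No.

No

85 = 5 · 17 is a product of two distinct odd primes, so (Z/85Z)^× ≅ (Z/5Z)^× × (Z/17Z)^× is not cyclic.
No primitive root modulo 85 exists; in particular 12 is not one.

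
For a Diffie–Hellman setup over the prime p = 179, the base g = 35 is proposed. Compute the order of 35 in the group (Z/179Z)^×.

178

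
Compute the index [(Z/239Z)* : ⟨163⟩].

14

Since 163 ∈ (Z/239Z)^×, its order divides φ(239) = 239 − 1 = 238 = 2 · 7 · 17.
Divisors of 238: 1, 2, 7, 14, 17, 34, 119, 238.
Check 163^d mod 239 for each divisor in increasing order:
163^1 ≡ 163 (mod 239)
163^2 ≡ 40 (mod 239)
163^7 ≡ 128 (mod 239)
163^14 ≡ 132 (mod 239)
163^17 ≡ 1 (mod 239) ✓
The order of 163 is 17, so the subgroup it generates has 17 elements.
Index = |(Z/239Z)^×| / |⟨163⟩| = 238 / 17 = 14.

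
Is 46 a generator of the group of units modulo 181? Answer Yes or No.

No

φ(181) = 181 − 1 = 180 = 2^2 · 3^2 · 5.
46 is a primitive root mod 181 iff 46^(φ(181)/q) ≢ 1 for every prime q | φ(181), i.e. q ∈ {2, 3, 5}.
46^90 ≡ 1 (mod 181)  [q = 2: ≡ 1 ✗]
46^60 ≡ 1 (mod 181)  [q = 3: ≡ 1 ✗]
46^36 ≡ 135 (mod 181)  [q = 5: ≢ 1 ✓]
The check at q = 2 fails, so 46 generates a proper subgroup.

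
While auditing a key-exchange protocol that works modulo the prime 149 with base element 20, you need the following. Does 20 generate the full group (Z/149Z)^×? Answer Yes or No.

No

φ(149) = 149 − 1 = 148 = 2^2 · 37.
It suffices to check that the order of 20 is not a proper divisor of 148: compute 20^(148/q) for q ∈ {2, 37}.
20^74 ≡ 1 (mod 149)  [q = 2: ≡ 1 ✗]
20^4 ≡ 123 (mod 149)  [q = 37: ≢ 1 ✓]
The check at q = 2 fails, so 20 generates a proper subgroup.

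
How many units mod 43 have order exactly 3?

φ(43) = 43 − 1 = 42 = 2 · 3 · 7.
In a cyclic group of order 42, there are φ(d) elements of order d for each divisor d of 42, and zero for non-divisors.
3 | 42, and φ(3) = 3 − 1 = 2.

2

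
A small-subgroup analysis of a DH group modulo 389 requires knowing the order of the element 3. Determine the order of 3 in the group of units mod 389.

Since 3 ∈ (Z/389Z)^×, its order divides φ(389) = 389 − 1 = 388 = 2^2 · 97.
Divisors of 388: 1, 2, 4, 97, 194, 388.
Evaluate successive powers at the divisors of 388:
3^1 ≡ 3
3^2 ≡ 9
3^4 ≡ 81
3^97 ≡ 274
3^194 ≡ 388
3^388 ≡ 1
Hence ord(3) = 388.

388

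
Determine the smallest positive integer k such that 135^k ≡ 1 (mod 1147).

180

The order of 135 must divide φ(1147) = φ(31·37) = (31−1)·(37−1) = 30·36 = 1080 = 2^3 · 3^3 · 5.
Divisors of 1080: 1, 2, 3, 4, 5, 6, 8, 9, 10, 12, 15, 18, 20, 24, 27, 30, 36, 40, 45, 54, 60, 72, 90, 108, 120, 135, 180, 216, 270, 360, 540, 1080.
Test each divisor d:
135^1 ≡ 135 (mod 1147)
135^2 ≡ 1020 (mod 1147)
135^3 ≡ 60 (mod 1147)
135^4 ≡ 71 (mod 1147)
135^5 ≡ 409 (mod 1147)
135^6 ≡ 159 (mod 1147)
135^8 ≡ 453 (mod 1147)
135^9 ≡ 364 (mod 1147)
135^10 ≡ 966 (mod 1147)
135^12 ≡ 47 (mod 1147)
135^15 ≡ 526 (mod 1147)
135^18 ≡ 591 (mod 1147)
135^20 ≡ 645 (mod 1147)
135^24 ≡ 1062 (mod 1147)
135^27 ≡ 635 (mod 1147)
135^30 ≡ 249 (mod 1147)
135^36 ≡ 593 (mod 1147)
135^40 ≡ 811 (mod 1147)
135^45 ≡ 216 (mod 1147)
135^54 ≡ 628 (mod 1147)
135^60 ≡ 63 (mod 1147)
135^72 ≡ 667 (mod 1147)
135^90 ≡ 776 (mod 1147)
135^108 ≡ 963 (mod 1147)
135^120 ≡ 528 (mod 1147)
135^135 ≡ 154 (mod 1147)
135^180 ≡ 1 (mod 1147) ✓
The smallest such exponent is 180, so the order of 135 is 180.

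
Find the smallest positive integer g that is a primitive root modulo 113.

3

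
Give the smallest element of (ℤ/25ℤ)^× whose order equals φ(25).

φ(25) = φ(5^2) = 5·(5−1) = 20 = 2^2 · 5.
g is a primitive root iff g^(20/q) ≢ 1 (mod 25) for each prime q ∈ {2, 5}.
g = 2: 2^10 ≡ 24; 2^4 ≡ 16 — none is 1, so 2 is a primitive root.
The smallest primitive root modulo 25 is 2.

2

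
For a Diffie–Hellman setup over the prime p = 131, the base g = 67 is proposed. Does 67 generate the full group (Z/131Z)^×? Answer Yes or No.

Yes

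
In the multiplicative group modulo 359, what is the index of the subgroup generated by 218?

1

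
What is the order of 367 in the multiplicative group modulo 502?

The order of 367 must divide φ(502) = φ(2)·φ(251) = 1·250 = 250 = 2 · 5^3.
Divisors of 250: 1, 2, 5, 10, 25, 50, 125, 250.
Compute 367^d (mod 502) for the divisors d until we hit 1:
367^1 ≡ 367
367^2 ≡ 153
367^5 ≡ 377
367^10 ≡ 63
367^25 ≡ 353
367^50 ≡ 113
367^125 ≡ 501
367^250 ≡ 1
Therefore the multiplicative order of 367 modulo 502 is 250.

250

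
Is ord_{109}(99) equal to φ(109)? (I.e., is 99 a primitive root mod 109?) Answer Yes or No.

Yes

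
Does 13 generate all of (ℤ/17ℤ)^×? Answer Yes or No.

No

φ(17) = 17 − 1 = 16 = 2^4.
An element g generates (Z/17Z)^× iff g^(16/q) ≢ 1 (mod 17) for each prime q ∈ {2}.
13^8 ≡ 1 (mod 17)  [q = 2: ≡ 1 ✗]
The check at q = 2 fails, so 13 generates a proper subgroup.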